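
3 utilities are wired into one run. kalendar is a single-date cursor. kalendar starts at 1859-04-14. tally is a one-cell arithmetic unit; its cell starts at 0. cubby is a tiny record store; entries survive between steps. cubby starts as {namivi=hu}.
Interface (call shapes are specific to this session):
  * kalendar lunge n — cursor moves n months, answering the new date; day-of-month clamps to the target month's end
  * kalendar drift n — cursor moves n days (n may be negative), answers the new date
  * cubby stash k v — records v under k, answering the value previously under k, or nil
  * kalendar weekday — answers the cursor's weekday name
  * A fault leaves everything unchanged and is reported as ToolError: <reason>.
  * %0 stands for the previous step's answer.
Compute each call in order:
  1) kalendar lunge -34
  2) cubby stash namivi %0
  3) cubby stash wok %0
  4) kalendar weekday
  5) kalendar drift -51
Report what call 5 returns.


I try kalendar lunge using n→-34, and observe 1856-06-14.
I call cubby stash using k→namivi, v→%0: hu.
I use cubby stash using k→wok, v→%0, and get nil.
Now I run kalendar weekday, giving Saturday.
I try kalendar drift using n→-51, and get 1856-04-24.

Answer: 1856-04-24


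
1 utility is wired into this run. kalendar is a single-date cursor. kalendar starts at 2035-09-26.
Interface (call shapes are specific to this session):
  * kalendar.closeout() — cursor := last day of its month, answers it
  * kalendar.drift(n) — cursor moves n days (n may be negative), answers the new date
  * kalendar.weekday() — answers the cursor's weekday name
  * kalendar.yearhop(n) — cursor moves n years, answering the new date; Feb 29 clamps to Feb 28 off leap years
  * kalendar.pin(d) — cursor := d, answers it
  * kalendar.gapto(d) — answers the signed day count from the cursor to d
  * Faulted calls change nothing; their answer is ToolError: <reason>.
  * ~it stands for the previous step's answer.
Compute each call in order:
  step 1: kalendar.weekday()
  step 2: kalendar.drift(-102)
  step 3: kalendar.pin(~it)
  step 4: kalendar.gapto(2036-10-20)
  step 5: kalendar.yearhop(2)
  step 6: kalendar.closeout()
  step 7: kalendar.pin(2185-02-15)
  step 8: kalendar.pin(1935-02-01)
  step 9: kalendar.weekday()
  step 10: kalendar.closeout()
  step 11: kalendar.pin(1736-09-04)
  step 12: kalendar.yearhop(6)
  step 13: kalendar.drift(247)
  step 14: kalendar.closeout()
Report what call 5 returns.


Answer: 2037-06-16

Derivation:
Calling kalendar.weekday(), and observe Wednesday.
I use kalendar.drift passing n=-102, which returns 2035-06-16.
Invoking kalendar.pin passing d=~it, and see 2035-06-16.
Then kalendar.gapto passing d=2036-10-20, yielding 492.
I run kalendar.yearhop passing n=2, and observe 2037-06-16.
I use kalendar.closeout(), — result: 2037-06-30.
Now I run kalendar.pin passing d=2185-02-15, → 2185-02-15.
Then kalendar.pin passing d=1935-02-01, which returns 1935-02-01.
I run kalendar.weekday, and observe Friday.
Next I call kalendar.closeout, and see 1935-02-28.
Then kalendar.pin passing d=1736-09-04: 1736-09-04.
I use kalendar.yearhop passing n=6, giving 1742-09-04.
I try kalendar.drift passing n=247, — result: 1743-05-09.
I run kalendar.closeout, which returns 1743-05-31.


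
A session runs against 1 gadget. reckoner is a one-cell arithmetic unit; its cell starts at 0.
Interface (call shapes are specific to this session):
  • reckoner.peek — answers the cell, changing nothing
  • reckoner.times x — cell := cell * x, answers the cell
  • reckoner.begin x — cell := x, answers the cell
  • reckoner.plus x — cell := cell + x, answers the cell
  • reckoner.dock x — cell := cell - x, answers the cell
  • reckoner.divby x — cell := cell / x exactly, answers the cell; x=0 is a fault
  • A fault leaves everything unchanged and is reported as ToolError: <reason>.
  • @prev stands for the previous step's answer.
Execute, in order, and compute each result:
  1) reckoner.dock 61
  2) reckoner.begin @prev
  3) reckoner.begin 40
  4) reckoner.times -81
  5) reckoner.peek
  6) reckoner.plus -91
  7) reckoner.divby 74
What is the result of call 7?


→ reckoner.dock(x='61')
← -61
→ reckoner.begin(x='@prev')
← -61
→ reckoner.begin(x='40')
← 40
→ reckoner.times(x='-81')
← -3240
→ reckoner.peek()
← -3240
→ reckoner.plus(x='-91')
← -3331
→ reckoner.divby(x='74')
← -3331/74

Answer: -3331/74


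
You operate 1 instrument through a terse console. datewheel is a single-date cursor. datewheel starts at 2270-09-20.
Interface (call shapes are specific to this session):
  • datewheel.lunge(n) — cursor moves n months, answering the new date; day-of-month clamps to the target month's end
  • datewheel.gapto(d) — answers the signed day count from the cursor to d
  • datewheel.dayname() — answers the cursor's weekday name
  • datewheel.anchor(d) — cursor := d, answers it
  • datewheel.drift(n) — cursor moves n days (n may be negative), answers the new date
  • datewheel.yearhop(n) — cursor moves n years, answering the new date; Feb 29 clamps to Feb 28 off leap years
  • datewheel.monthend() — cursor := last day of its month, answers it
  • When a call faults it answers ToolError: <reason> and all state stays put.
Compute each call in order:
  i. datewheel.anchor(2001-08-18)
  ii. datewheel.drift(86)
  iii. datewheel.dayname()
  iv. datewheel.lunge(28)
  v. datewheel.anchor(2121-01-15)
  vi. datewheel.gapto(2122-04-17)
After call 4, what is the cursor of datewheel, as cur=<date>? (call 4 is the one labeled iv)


==> datewheel.anchor(2001-08-18)
<== 2001-08-18
==> datewheel.drift(86)
<== 2001-11-12
==> datewheel.dayname()
<== Monday
==> datewheel.lunge(28)
<== 2004-03-12
==> datewheel.anchor(2121-01-15)
<== 2121-01-15
==> datewheel.gapto(2122-04-17)
<== 457

Answer: cur=2004-03-12


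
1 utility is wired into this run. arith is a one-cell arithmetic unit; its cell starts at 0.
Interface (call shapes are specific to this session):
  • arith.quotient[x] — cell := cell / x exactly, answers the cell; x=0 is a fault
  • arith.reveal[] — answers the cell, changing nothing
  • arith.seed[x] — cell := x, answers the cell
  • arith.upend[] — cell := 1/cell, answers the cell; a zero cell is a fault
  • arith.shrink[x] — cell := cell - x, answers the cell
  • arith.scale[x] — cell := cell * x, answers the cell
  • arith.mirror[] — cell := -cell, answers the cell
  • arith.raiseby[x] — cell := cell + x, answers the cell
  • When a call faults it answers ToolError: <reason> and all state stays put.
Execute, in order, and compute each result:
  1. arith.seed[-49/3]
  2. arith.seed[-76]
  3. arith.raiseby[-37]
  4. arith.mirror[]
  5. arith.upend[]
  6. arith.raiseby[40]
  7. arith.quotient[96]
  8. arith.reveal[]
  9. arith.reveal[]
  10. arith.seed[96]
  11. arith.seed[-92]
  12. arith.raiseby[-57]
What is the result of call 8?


Answer: 1507/3616

Derivation:
==> arith.seed(-49/3)
<== -49/3
==> arith.seed(-76)
<== -76
==> arith.raiseby(-37)
<== -113
==> arith.mirror()
<== 113
==> arith.upend()
<== 1/113
==> arith.raiseby(40)
<== 4521/113
==> arith.quotient(96)
<== 1507/3616
==> arith.reveal()
<== 1507/3616
==> arith.reveal()
<== 1507/3616
==> arith.seed(96)
<== 96
==> arith.seed(-92)
<== -92
==> arith.raiseby(-57)
<== -149


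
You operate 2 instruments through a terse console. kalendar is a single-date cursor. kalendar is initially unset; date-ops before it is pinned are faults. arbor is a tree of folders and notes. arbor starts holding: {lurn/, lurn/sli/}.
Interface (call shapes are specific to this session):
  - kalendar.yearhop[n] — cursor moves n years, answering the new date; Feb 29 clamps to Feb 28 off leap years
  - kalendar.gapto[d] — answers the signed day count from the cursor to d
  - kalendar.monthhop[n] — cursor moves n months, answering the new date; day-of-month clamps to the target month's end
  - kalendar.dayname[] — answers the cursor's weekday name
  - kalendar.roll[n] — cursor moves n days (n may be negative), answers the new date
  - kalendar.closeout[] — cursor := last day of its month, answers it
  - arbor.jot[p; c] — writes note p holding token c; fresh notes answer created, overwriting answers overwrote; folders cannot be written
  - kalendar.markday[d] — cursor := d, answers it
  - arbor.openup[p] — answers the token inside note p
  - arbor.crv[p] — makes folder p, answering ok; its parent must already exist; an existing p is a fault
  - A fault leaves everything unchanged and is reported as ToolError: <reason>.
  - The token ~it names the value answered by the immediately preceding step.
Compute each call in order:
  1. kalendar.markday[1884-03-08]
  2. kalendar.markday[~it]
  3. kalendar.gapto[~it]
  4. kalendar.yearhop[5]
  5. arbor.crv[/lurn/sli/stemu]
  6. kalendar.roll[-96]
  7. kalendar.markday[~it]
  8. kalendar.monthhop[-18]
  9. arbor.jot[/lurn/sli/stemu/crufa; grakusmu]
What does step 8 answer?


Answer: 1887-06-02

Derivation:
CALL kalendar.markday[d=1884-03-08]
RET  1884-03-08
CALL kalendar.markday[d=~it]
RET  1884-03-08
CALL kalendar.gapto[d=~it]
RET  0
CALL kalendar.yearhop[n=5]
RET  1889-03-08
CALL arbor.crv[p=/lurn/sli/stemu]
RET  ok
CALL kalendar.roll[n=-96]
RET  1888-12-02
CALL kalendar.markday[d=~it]
RET  1888-12-02
CALL kalendar.monthhop[n=-18]
RET  1887-06-02
CALL arbor.jot[p=/lurn/sli/stemu/crufa; c=grakusmu]
RET  created


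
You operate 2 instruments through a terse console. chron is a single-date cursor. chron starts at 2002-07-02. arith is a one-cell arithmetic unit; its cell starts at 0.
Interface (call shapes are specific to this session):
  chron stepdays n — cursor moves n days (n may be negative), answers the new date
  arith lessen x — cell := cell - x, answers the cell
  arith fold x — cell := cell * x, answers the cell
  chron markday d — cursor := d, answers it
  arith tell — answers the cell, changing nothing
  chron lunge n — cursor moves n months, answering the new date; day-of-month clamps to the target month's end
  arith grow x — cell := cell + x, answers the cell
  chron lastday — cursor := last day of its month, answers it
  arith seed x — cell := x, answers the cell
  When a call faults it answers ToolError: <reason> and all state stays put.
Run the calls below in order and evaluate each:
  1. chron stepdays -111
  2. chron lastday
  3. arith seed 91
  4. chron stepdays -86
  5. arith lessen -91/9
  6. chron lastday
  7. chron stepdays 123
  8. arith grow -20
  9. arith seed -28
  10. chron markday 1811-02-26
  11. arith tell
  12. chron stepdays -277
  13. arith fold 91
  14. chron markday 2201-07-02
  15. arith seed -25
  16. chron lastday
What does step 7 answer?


Answer: 2002-06-03

Derivation:
$ chron stepdays -111
:: 2002-03-13
$ chron lastday
:: 2002-03-31
$ arith seed 91
:: 91
$ chron stepdays -86
:: 2002-01-04
$ arith lessen -91/9
:: 910/9
$ chron lastday
:: 2002-01-31
$ chron stepdays 123
:: 2002-06-03
$ arith grow -20
:: 730/9
$ arith seed -28
:: -28
$ chron markday 1811-02-26
:: 1811-02-26
$ arith tell
:: -28
$ chron stepdays -277
:: 1810-05-25
$ arith fold 91
:: -2548
$ chron markday 2201-07-02
:: 2201-07-02
$ arith seed -25
:: -25
$ chron lastday
:: 2201-07-31


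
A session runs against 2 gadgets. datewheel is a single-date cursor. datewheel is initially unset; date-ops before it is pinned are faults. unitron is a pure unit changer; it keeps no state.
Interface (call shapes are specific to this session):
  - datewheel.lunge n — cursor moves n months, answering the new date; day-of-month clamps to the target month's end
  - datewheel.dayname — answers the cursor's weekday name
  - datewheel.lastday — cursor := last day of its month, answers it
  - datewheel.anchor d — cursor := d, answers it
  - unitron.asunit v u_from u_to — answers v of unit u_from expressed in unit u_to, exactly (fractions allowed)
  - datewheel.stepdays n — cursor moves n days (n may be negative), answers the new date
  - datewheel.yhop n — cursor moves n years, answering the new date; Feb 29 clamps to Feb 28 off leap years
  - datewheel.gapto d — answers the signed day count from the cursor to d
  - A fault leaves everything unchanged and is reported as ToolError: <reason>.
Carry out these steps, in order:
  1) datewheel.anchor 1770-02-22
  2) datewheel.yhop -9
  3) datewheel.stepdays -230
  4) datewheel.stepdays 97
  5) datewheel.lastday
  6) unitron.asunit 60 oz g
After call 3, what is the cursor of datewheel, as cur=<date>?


Do: datewheel.anchor[1770-02-22]
See: 1770-02-22
Do: datewheel.yhop[-9]
See: 1761-02-22
Do: datewheel.stepdays[-230]
See: 1760-07-07
Do: datewheel.stepdays[97]
See: 1760-10-12
Do: datewheel.lastday[]
See: 1760-10-31
Do: unitron.asunit[60; oz; g]
See: 136077711/80000

Answer: cur=1760-07-07


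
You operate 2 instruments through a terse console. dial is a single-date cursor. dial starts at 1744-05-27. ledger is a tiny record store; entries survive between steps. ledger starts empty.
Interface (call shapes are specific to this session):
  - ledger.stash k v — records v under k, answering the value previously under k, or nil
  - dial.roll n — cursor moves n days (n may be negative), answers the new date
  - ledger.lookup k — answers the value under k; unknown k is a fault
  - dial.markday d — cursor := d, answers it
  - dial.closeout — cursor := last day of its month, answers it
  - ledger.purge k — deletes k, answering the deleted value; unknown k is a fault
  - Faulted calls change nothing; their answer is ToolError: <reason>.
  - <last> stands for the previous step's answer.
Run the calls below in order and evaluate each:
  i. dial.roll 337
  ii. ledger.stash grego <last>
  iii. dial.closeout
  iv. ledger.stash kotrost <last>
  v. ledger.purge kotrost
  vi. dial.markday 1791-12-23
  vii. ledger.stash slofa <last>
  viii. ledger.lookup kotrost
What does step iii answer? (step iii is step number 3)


CALL dial.roll[337]
RET  1745-04-29
CALL ledger.stash[grego; <last>]
RET  nil
CALL dial.closeout[]
RET  1745-04-30
CALL ledger.stash[kotrost; <last>]
RET  nil
CALL ledger.purge[kotrost]
RET  1745-04-30
CALL dial.markday[1791-12-23]
RET  1791-12-23
CALL ledger.stash[slofa; <last>]
RET  nil
CALL ledger.lookup[kotrost]
RET  ToolError: no such key kotrost

Answer: 1745-04-30


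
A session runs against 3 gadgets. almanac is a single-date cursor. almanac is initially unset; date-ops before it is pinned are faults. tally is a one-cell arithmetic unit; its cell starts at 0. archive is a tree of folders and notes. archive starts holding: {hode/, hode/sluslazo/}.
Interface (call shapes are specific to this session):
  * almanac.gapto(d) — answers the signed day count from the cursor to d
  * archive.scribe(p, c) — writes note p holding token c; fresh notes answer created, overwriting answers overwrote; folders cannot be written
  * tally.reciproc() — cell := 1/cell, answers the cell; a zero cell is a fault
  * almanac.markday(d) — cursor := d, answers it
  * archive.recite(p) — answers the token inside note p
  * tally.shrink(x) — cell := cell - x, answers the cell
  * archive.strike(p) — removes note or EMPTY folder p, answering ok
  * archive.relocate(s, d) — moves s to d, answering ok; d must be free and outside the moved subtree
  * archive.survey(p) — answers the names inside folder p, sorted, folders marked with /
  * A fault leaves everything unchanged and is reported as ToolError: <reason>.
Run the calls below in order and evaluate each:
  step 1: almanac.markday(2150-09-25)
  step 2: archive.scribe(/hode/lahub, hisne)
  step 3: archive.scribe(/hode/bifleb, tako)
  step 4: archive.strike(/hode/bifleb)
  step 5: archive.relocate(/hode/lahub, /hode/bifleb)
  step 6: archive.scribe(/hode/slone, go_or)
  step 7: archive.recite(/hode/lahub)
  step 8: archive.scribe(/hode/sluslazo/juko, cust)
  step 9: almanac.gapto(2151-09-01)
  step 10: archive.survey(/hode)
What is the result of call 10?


;; 1. almanac.markday(d='2150-09-25') : 2150-09-25
;; 2. archive.scribe(p='/hode/lahub', c='hisne') : created
;; 3. archive.scribe(p='/hode/bifleb', c='tako') : created
;; 4. archive.strike(p='/hode/bifleb') : ok
;; 5. archive.relocate(s='/hode/lahub', d='/hode/bifleb') : ok
;; 6. archive.scribe(p='/hode/slone', c='go_or') : created
;; 7. archive.recite(p='/hode/lahub') : ToolError: not found
;; 8. archive.scribe(p='/hode/sluslazo/juko', c='cust') : created
;; 9. almanac.gapto(d='2151-09-01') : 341
;; 10. archive.survey(p='/hode') : [bifleb, slone, sluslazo/]

Answer: [bifleb, slone, sluslazo/]


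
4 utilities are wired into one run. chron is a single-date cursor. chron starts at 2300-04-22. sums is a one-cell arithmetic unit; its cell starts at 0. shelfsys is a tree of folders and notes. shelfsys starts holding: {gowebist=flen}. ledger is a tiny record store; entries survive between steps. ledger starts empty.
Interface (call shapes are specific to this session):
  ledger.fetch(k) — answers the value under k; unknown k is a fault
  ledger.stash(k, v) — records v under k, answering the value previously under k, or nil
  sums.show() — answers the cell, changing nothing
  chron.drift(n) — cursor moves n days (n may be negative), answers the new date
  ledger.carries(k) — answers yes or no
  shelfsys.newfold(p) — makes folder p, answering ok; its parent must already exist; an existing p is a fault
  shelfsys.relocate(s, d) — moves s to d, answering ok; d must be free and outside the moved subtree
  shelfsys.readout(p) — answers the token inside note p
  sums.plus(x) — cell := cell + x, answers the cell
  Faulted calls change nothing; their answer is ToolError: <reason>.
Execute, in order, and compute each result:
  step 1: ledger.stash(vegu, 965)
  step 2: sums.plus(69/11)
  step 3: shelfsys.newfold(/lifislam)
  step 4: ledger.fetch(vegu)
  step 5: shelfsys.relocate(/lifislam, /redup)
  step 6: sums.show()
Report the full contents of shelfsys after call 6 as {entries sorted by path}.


$ ledger.stash vegu 965
[out] nil
$ sums.plus 69/11
[out] 69/11
$ shelfsys.newfold /lifislam
[out] ok
$ ledger.fetch vegu
[out] 965
$ shelfsys.relocate /lifislam /redup
[out] ok
$ sums.show
[out] 69/11

Answer: {gowebist=flen, redup/}


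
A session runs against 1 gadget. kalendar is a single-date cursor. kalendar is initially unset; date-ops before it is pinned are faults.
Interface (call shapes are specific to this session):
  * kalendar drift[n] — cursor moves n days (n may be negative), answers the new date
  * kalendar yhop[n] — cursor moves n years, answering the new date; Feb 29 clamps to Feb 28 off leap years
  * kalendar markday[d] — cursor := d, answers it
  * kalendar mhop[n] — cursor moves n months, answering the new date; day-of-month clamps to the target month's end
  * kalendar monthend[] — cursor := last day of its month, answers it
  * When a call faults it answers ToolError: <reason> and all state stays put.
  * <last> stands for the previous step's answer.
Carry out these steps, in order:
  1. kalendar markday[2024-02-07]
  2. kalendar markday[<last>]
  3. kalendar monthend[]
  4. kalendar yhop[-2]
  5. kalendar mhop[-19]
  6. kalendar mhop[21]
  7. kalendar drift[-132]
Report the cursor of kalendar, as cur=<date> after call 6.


Next I call kalendar markday with d='2024-02-07', which returns 2024-02-07.
I use kalendar markday with d='<last>', — result: 2024-02-07.
Next I call kalendar monthend(), — result: 2024-02-29.
I use kalendar yhop with n='-2', and observe 2022-02-28.
Now I run kalendar mhop with n='-19', — result: 2020-07-28.
Now I run kalendar mhop with n='21', → 2022-04-28.
I run kalendar drift with n='-132', and get 2021-12-17.

Answer: cur=2022-04-28


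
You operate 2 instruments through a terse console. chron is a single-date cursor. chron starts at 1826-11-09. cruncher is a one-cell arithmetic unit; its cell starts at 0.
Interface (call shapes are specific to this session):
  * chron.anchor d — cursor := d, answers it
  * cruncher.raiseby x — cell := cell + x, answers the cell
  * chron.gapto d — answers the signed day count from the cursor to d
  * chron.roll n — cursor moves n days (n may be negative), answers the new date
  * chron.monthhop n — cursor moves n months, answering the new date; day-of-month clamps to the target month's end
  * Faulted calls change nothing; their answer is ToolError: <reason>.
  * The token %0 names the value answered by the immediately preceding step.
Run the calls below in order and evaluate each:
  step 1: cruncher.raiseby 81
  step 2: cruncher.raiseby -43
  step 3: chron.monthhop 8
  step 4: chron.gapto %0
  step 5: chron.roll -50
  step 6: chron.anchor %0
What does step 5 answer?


Answer: 1827-05-20

Derivation:
> cruncher.raiseby x: 81
  81
> cruncher.raiseby x: -43
  38
> chron.monthhop n: 8
  1827-07-09
> chron.gapto d: %0
  0
> chron.roll n: -50
  1827-05-20
> chron.anchor d: %0
  1827-05-20


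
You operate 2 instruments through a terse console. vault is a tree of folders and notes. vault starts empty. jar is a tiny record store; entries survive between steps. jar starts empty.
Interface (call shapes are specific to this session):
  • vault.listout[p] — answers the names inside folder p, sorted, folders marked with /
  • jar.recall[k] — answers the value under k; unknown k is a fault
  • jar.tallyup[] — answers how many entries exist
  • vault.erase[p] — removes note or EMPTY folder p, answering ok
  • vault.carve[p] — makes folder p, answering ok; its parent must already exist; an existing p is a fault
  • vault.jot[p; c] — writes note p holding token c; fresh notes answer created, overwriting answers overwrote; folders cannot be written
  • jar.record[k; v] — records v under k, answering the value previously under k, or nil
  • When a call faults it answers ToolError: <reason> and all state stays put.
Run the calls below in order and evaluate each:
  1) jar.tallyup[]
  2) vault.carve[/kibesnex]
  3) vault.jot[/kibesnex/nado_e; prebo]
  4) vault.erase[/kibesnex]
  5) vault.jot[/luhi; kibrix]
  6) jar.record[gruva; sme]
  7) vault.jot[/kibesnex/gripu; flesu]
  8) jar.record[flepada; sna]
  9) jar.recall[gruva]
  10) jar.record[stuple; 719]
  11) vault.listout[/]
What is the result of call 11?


Answer: [kibesnex/, luhi]

Derivation:
CALL tallyup[]
RET  0
CALL carve[p→/kibesnex]
RET  ok
CALL jot[p→/kibesnex/nado_e; c→prebo]
RET  created
CALL erase[p→/kibesnex]
RET  ToolError: not empty
CALL jot[p→/luhi; c→kibrix]
RET  created
CALL record[k→gruva; v→sme]
RET  nil
CALL jot[p→/kibesnex/gripu; c→flesu]
RET  created
CALL record[k→flepada; v→sna]
RET  nil
CALL recall[k→gruva]
RET  sme
CALL record[k→stuple; v→719]
RET  nil
CALL listout[p→/]
RET  [kibesnex/, luhi]


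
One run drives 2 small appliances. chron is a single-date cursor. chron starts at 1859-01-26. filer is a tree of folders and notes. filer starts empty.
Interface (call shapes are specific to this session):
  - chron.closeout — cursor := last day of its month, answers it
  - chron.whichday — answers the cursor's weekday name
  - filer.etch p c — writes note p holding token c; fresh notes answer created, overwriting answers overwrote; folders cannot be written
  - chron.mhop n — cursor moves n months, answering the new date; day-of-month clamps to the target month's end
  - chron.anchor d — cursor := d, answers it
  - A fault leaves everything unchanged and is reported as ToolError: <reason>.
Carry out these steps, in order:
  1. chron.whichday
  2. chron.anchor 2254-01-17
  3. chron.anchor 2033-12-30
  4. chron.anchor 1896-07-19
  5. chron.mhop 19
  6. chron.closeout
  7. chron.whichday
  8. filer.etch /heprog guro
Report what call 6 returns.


→ chron.whichday()
← Wednesday
→ chron.anchor(d='2254-01-17')
← 2254-01-17
→ chron.anchor(d='2033-12-30')
← 2033-12-30
→ chron.anchor(d='1896-07-19')
← 1896-07-19
→ chron.mhop(n='19')
← 1898-02-19
→ chron.closeout()
← 1898-02-28
→ chron.whichday()
← Monday
→ filer.etch(p='/heprog', c='guro')
← created

Answer: 1898-02-28


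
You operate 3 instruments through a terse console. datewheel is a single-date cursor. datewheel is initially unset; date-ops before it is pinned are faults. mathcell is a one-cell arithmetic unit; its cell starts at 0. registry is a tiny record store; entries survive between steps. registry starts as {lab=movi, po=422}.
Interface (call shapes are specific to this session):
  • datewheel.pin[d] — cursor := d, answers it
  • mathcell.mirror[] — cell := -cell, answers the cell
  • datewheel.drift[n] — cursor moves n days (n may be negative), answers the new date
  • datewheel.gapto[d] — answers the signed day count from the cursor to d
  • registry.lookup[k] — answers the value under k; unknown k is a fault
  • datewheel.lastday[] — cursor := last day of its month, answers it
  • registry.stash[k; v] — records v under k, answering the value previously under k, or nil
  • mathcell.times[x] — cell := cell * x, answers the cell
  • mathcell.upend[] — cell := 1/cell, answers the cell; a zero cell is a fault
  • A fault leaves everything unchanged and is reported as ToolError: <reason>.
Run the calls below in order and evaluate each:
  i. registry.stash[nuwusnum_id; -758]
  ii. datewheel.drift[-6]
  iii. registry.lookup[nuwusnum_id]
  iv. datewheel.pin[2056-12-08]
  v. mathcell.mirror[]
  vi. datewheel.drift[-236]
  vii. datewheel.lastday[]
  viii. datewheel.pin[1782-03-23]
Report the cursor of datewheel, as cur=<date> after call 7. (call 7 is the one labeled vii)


Answer: cur=2056-04-30

Derivation:
>>> stash k: nuwusnum_id v: -758
  nil
>>> drift n: -6
  ToolError: no date set
>>> lookup k: nuwusnum_id
  -758
>>> pin d: 2056-12-08
  2056-12-08
>>> mirror
  0
>>> drift n: -236
  2056-04-16
>>> lastday
  2056-04-30
>>> pin d: 1782-03-23
  1782-03-23


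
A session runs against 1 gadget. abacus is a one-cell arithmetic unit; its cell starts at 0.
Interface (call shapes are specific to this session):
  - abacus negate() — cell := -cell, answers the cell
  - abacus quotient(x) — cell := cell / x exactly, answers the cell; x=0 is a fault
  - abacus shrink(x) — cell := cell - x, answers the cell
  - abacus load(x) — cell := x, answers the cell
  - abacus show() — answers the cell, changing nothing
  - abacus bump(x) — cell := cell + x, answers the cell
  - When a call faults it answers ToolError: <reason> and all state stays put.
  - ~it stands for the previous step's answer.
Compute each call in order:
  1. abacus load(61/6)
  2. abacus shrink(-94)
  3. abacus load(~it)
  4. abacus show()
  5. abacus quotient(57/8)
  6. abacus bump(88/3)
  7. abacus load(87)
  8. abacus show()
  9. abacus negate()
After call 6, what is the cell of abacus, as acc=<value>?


Act: abacus load[61/6]
Obs: 61/6
Act: abacus shrink[-94]
Obs: 625/6
Act: abacus load[~it]
Obs: 625/6
Act: abacus show[]
Obs: 625/6
Act: abacus quotient[57/8]
Obs: 2500/171
Act: abacus bump[88/3]
Obs: 7516/171
Act: abacus load[87]
Obs: 87
Act: abacus show[]
Obs: 87
Act: abacus negate[]
Obs: -87

Answer: acc=7516/171


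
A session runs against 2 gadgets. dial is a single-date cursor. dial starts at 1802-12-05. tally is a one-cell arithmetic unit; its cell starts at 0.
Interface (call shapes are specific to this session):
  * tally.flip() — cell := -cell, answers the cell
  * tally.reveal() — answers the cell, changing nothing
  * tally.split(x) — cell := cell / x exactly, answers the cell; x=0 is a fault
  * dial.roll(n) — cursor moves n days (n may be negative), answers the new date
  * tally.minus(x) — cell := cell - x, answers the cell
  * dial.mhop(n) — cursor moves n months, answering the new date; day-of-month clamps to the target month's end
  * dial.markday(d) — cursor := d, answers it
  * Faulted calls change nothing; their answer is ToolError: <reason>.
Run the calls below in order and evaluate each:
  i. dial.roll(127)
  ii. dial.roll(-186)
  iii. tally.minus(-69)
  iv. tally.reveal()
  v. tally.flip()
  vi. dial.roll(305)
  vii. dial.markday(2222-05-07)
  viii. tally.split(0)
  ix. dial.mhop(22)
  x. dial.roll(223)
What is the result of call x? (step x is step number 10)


-- dial.roll(n→127) == 1803-04-11
-- dial.roll(n→-186) == 1802-10-07
-- tally.minus(x→-69) == 69
-- tally.reveal() == 69
-- tally.flip() == -69
-- dial.roll(n→305) == 1803-08-08
-- dial.markday(d→2222-05-07) == 2222-05-07
-- tally.split(x→0) == ToolError: division by zero
-- dial.mhop(n→22) == 2224-03-07
-- dial.roll(n→223) == 2224-10-16

Answer: 2224-10-16


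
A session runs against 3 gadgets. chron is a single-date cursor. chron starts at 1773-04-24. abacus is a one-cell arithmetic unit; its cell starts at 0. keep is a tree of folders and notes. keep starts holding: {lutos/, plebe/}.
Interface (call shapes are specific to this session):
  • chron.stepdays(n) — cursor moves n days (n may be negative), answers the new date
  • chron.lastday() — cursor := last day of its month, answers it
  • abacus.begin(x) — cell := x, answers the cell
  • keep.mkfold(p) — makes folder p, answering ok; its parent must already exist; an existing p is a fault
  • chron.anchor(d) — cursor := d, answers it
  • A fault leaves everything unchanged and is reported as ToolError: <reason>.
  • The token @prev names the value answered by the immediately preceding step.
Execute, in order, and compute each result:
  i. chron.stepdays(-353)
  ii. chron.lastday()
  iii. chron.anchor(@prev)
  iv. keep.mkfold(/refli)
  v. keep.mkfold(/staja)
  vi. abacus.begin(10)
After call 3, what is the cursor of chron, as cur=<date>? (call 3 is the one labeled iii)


Answer: cur=1772-05-31

Derivation:
% 1. stepdays(n: -353) ~> 1772-05-06
% 2. lastday() ~> 1772-05-31
% 3. anchor(d: @prev) ~> 1772-05-31
% 4. mkfold(p: /refli) ~> ok
% 5. mkfold(p: /staja) ~> ok
% 6. begin(x: 10) ~> 10


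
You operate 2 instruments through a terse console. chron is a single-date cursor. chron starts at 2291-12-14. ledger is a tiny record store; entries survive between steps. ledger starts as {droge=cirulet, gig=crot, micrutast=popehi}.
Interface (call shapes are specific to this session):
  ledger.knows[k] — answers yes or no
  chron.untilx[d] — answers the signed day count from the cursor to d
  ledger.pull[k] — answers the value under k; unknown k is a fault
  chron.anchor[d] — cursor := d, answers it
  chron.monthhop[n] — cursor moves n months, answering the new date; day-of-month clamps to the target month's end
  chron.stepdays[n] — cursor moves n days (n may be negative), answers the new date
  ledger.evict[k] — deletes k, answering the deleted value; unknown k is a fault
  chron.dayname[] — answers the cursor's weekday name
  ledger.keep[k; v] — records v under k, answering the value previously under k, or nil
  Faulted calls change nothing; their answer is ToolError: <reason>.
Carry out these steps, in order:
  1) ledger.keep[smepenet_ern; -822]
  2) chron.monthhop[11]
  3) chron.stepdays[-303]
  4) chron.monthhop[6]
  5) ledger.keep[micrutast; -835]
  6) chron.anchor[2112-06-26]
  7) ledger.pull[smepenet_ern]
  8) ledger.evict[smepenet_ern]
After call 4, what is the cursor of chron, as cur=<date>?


Answer: cur=2292-07-16

Derivation:
I try ledger.keep using k→smepenet_ern, v→-822: nil.
Then chron.monthhop using n→11, yielding 2292-11-14.
I use chron.stepdays using n→-303, yielding 2292-01-16.
Using chron.monthhop using n→6, and observe 2292-07-16.
I run ledger.keep using k→micrutast, v→-835, which returns popehi.
I try chron.anchor using d→2112-06-26, — result: 2112-06-26.
Invoking ledger.pull using k→smepenet_ern, and observe -822.
I call ledger.evict using k→smepenet_ern, yielding -822.


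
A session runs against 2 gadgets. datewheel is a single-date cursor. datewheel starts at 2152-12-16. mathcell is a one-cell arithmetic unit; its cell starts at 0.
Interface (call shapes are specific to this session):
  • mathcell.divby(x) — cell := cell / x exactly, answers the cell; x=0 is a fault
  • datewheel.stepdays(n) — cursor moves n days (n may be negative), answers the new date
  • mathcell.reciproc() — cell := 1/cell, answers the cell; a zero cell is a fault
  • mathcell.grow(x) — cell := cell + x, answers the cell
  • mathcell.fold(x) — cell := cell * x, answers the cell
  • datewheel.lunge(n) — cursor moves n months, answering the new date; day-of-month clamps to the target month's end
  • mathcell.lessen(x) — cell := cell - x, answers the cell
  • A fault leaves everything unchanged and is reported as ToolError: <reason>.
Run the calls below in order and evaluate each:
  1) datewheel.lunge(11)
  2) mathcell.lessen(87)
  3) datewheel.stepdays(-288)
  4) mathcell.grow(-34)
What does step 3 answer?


Step: datewheel.lunge[n=11]
Result: 2153-11-16
Step: mathcell.lessen[x=87]
Result: -87
Step: datewheel.stepdays[n=-288]
Result: 2153-02-01
Step: mathcell.grow[x=-34]
Result: -121

Answer: 2153-02-01


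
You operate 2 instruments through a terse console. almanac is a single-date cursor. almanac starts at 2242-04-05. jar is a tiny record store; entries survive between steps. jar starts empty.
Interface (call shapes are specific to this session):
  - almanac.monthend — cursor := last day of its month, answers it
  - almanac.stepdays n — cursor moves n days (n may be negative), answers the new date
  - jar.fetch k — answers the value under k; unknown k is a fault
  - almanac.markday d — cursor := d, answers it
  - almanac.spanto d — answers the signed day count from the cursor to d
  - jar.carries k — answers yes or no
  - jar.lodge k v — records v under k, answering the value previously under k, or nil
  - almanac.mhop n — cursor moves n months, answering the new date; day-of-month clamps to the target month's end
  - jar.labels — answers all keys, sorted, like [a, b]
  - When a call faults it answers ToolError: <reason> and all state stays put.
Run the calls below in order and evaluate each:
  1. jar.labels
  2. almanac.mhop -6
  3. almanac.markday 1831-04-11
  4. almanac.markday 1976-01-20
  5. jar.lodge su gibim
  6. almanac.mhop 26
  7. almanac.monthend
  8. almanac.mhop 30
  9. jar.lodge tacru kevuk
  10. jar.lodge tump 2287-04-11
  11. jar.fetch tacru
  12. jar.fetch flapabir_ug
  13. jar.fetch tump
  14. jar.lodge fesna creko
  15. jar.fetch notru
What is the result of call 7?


;; labels() : []
;; mhop(-6) : 2241-10-05
;; markday(1831-04-11) : 1831-04-11
;; markday(1976-01-20) : 1976-01-20
;; lodge(su, gibim) : nil
;; mhop(26) : 1978-03-20
;; monthend() : 1978-03-31
;; mhop(30) : 1980-09-30
;; lodge(tacru, kevuk) : nil
;; lodge(tump, 2287-04-11) : nil
;; fetch(tacru) : kevuk
;; fetch(flapabir_ug) : ToolError: no such key flapabir_ug
;; fetch(tump) : 2287-04-11
;; lodge(fesna, creko) : nil
;; fetch(notru) : ToolError: no such key notru

Answer: 1978-03-31


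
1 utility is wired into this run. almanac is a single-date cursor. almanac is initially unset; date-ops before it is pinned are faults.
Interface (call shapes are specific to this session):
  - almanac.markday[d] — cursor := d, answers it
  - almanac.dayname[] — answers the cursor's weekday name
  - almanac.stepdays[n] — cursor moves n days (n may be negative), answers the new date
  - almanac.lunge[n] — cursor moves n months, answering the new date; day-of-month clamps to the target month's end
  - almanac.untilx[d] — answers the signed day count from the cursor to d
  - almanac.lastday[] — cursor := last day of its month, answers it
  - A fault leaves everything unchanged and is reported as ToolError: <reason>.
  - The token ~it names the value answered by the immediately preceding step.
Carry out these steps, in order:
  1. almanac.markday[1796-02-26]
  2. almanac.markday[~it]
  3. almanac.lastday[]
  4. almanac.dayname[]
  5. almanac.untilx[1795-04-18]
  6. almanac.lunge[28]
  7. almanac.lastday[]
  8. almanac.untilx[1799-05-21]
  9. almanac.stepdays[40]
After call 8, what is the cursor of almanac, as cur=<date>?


CALL markday[d='1796-02-26']
RET  1796-02-26
CALL markday[d='~it']
RET  1796-02-26
CALL lastday[]
RET  1796-02-29
CALL dayname[]
RET  Monday
CALL untilx[d='1795-04-18']
RET  -317
CALL lunge[n='28']
RET  1798-06-29
CALL lastday[]
RET  1798-06-30
CALL untilx[d='1799-05-21']
RET  325
CALL stepdays[n='40']
RET  1798-08-09

Answer: cur=1798-06-30


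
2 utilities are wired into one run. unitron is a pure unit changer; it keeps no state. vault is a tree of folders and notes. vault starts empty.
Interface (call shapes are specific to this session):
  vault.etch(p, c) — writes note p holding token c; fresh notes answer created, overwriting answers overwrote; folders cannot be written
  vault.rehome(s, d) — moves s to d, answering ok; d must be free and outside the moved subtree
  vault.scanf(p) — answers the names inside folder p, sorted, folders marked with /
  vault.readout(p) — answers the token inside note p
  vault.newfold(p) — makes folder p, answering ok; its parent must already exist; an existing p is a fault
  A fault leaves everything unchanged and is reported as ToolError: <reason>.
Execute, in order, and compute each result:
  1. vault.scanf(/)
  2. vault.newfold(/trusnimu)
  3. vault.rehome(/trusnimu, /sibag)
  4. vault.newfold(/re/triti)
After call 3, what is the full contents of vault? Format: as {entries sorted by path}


! scanf(p=/) : []
! newfold(p=/trusnimu) : ok
! rehome(s=/trusnimu, d=/sibag) : ok
! newfold(p=/re/triti) : ToolError: no parent

Answer: {sibag/}


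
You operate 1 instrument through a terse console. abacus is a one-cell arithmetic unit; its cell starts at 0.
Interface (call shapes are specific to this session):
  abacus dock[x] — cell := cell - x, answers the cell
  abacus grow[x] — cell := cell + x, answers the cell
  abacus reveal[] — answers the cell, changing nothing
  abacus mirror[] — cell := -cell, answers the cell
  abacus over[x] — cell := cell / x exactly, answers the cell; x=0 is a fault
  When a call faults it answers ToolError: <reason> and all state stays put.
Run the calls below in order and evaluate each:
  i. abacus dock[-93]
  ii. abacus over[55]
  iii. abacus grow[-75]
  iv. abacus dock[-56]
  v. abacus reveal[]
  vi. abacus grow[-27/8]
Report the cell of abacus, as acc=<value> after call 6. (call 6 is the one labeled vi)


Answer: acc=-9101/440

Derivation:
[in] abacus dock -93
[out] 93
[in] abacus over 55
[out] 93/55
[in] abacus grow -75
[out] -4032/55
[in] abacus dock -56
[out] -952/55
[in] abacus reveal
[out] -952/55
[in] abacus grow -27/8
[out] -9101/440


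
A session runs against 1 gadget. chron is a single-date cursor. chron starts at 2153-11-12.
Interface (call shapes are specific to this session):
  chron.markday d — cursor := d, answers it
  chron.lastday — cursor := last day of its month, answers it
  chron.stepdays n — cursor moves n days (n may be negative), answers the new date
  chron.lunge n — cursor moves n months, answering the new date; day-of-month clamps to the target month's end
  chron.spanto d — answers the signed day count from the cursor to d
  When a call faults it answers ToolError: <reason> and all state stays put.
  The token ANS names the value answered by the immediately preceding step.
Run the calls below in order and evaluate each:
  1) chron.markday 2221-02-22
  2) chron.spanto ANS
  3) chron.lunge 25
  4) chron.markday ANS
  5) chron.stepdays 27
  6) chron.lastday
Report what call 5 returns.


Answer: 2223-04-18

Derivation:
·→ chron.markday(2221-02-22)
·← 2221-02-22
·→ chron.spanto(ANS)
·← 0
·→ chron.lunge(25)
·← 2223-03-22
·→ chron.markday(ANS)
·← 2223-03-22
·→ chron.stepdays(27)
·← 2223-04-18
·→ chron.lastday()
·← 2223-04-30


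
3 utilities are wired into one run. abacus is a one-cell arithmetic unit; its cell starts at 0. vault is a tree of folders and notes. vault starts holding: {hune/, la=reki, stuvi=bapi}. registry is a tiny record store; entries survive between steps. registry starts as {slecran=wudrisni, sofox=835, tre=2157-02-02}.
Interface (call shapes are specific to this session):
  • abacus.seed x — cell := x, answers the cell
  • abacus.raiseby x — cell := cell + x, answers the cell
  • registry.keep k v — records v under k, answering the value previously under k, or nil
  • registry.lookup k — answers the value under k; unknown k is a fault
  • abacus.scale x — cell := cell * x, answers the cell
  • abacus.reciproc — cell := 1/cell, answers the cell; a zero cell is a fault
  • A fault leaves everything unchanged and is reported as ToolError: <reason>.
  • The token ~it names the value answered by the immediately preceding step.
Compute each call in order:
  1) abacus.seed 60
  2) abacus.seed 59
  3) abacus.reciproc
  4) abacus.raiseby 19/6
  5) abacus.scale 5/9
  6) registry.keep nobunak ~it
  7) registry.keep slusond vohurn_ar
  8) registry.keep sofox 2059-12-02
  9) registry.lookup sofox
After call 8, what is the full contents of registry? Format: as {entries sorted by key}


Answer: {nobunak=5635/3186, slecran=wudrisni, slusond=vohurn_ar, sofox=2059-12-02, tre=2157-02-02}

Derivation:
-- abacus.seed(x→60) ~> 60
-- abacus.seed(x→59) ~> 59
-- abacus.reciproc() ~> 1/59
-- abacus.raiseby(x→19/6) ~> 1127/354
-- abacus.scale(x→5/9) ~> 5635/3186
-- registry.keep(k→nobunak, v→~it) ~> nil
-- registry.keep(k→slusond, v→vohurn_ar) ~> nil
-- registry.keep(k→sofox, v→2059-12-02) ~> 835
-- registry.lookup(k→sofox) ~> 2059-12-02
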